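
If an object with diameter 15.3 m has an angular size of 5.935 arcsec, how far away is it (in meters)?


D = size / theta_rad, theta_rad = 5.935 * pi/(180*3600) = 2.877e-05, D = 531735.7263

531735.7263 m


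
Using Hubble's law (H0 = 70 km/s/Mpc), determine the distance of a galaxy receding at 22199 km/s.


d = v / H0 = 22199 / 70 = 317.1286

317.1286 Mpc


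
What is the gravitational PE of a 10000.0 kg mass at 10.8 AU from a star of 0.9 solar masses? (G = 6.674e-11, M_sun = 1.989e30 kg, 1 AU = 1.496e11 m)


M = 0.9 * 1.989e30 kg = 1.7901e+30 kg; r = 10.8 AU * 1.496e11 m/AU = 1.61568e+12 m. U = -GM*m/r = -(6.674e-11 * 1.7901e+30 * 10000.0) / 1.61568e+12 = -7.394e+11

-7.394e+11 J


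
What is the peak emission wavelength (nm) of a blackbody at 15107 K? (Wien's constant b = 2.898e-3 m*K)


lam_max = b / T = 2.898e-3 / 15107 = 1.918e-07 m = 191.8316 nm

191.8316 nm


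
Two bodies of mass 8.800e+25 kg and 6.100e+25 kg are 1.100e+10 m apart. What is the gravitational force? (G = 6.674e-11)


F = G*m1*m2/r^2 = 6.674e-11 * 8.800e+25 * 6.100e+25 / (1.100e+10)^2 = 6.674e-11 * 5.368e+51 / 1.210e+20 = 2.961e+21

2.961e+21 N


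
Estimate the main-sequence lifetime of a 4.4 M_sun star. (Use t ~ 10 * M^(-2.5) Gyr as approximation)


t = 10 * M^(-2.5) = 10 * 4.4^(-2.5) = 0.2462

0.2462 Gyr


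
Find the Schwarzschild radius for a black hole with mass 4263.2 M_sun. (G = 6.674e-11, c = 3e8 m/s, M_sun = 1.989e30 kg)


M = 4263.2 * 1.989e30 kg = 8.4795048e+33 kg. rs = 2GM/c^2 = 2 * 6.674e-11 * 8.4795048e+33 / (3e8)^2 = 1.258e+07

1.258e+07 m


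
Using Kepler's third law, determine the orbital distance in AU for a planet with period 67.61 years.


a = P^(2/3) = 67.61^(2/3) = 16.5961

16.5961 AU


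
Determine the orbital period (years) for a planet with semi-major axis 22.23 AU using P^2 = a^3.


P = a^(3/2) = 22.23^1.5 = 104.8116

104.8116 years


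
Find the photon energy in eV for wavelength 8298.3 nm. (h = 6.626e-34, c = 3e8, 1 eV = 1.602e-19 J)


E = hc/lambda = 6.626e-34 * 3e8 / 8.298e-06 = 2.395e-20 J = 0.1495 eV

0.1495 eV


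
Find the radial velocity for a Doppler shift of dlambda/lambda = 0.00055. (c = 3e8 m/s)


v = (dlambda/lambda) * c = 0.00055 * 3e8 = 165000.0

165000.0 m/s


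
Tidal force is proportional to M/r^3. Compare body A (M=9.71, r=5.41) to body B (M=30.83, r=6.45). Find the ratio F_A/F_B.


Ratio = (M1/r1^3) / (M2/r2^3) = (9.71/5.41^3) / (30.83/6.45^3) = 0.5337

0.5337


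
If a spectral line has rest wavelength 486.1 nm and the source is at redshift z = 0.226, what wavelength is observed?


lam_obs = lam_emit * (1 + z) = 486.1 * (1 + 0.226) = 595.9586

595.9586 nm


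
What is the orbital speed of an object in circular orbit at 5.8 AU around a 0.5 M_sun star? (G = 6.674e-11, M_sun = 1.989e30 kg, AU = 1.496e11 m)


v = sqrt(GM/r) = sqrt(6.674e-11 * 9.945e+29 / 8.677e+11) = 8746.1254

8746.1254 m/s


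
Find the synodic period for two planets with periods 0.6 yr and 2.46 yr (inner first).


1/P_syn = |1/P1 - 1/P2| = |1/0.6 - 1/2.46| => P_syn = 0.7935

0.7935 years


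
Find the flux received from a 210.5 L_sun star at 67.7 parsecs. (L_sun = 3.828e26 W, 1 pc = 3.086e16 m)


F = L / (4*pi*d^2) = 8.058e+28 / (4*pi*(2.089e+18)^2) = 1.469e-09

1.469e-09 W/m^2


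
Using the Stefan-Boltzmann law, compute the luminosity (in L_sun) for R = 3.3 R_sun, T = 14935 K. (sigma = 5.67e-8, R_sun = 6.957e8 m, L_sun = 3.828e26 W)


R = 3.3 * 6.957e8 m = 2.29581e+09 m. L = 4*pi*R^2*sigma*T^4 = 4*pi*(2.29581e+09)^2 * 5.67e-8 * 14935^4 = 1.868468227e+29 W. L/L_sun = 1.868468227e+29 / 3.828e26 = 488.1056

488.1056 L_sun


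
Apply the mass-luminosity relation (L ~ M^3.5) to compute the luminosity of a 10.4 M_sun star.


L/L_sun = (M/M_sun)^3.5 = 10.4^3.5 = 3627.5774

3627.5774 L_sun


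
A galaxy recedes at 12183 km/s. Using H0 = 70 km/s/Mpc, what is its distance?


d = v / H0 = 12183 / 70 = 174.0429

174.0429 Mpc


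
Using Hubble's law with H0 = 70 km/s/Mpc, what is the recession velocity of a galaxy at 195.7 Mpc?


v = H0 * d = 70 * 195.7 = 13699.0

13699.0 km/s


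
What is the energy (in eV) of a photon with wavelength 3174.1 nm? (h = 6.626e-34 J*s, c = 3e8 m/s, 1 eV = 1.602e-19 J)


E = hc/lambda = 6.626e-34 * 3e8 / 3.174e-06 = 6.263e-20 J = 0.3909 eV

0.3909 eV


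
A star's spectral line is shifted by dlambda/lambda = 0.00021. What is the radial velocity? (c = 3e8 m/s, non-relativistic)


v = (dlambda/lambda) * c = 0.00021 * 3e8 = 63000.0

63000.0 m/s


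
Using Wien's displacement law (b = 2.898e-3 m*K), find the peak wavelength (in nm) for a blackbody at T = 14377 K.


lam_max = b / T = 2.898e-3 / 14377 = 2.016e-07 m = 201.572 nm

201.572 nm


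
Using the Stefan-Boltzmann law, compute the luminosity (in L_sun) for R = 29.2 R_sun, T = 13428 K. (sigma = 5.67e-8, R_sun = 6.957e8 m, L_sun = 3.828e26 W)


R = 29.2 * 6.957e8 m = 2.031444e+10 m. L = 4*pi*R^2*sigma*T^4 = 4*pi*(2.031444e+10)^2 * 5.67e-8 * 13428^4 = 9.559781428e+30 W. L/L_sun = 9.559781428e+30 / 3.828e26 = 24973.3057

24973.3057 L_sun


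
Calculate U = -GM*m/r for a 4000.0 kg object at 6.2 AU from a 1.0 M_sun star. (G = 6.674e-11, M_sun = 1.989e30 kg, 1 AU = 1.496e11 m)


M = 1.0 * 1.989e30 kg = 1.989e+30 kg; r = 6.2 AU * 1.496e11 m/AU = 9.2752e+11 m. U = -GM*m/r = -(6.674e-11 * 1.989e+30 * 4000.0) / 9.2752e+11 = -5.725e+11

-5.725e+11 J


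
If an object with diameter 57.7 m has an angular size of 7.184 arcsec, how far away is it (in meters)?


D = size / theta_rad, theta_rad = 7.184 * pi/(180*3600) = 3.483e-05, D = 1.657e+06

1.657e+06 m


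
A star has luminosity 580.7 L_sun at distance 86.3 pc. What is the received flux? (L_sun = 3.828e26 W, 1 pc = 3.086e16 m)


F = L / (4*pi*d^2) = 2.223e+29 / (4*pi*(2.663e+18)^2) = 2.494e-09

2.494e-09 W/m^2


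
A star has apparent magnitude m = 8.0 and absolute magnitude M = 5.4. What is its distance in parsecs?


d = 10^((m - M + 5)/5) = 10^((8.0 - 5.4 + 5)/5) = 33.1131

33.1131 pc


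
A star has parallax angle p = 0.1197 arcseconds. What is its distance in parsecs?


d = 1/p = 1/0.1197 = 8.3542

8.3542 pc


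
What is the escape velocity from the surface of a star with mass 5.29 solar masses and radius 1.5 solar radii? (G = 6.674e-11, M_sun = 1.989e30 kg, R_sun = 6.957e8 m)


M = 5.29 * 1.989e30 kg = 1.052181e+31 kg; R = 1.5 * 6.957e8 m = 1.04355e+09 m. v_esc = sqrt(2GM/R) = sqrt(2 * 6.674e-11 * 1.052181e+31 / 1.04355e+09) = 1.160e+06

1.160e+06 m/s


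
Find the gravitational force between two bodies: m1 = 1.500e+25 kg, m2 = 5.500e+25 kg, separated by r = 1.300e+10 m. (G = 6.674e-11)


F = G*m1*m2/r^2 = 6.674e-11 * 1.500e+25 * 5.500e+25 / (1.300e+10)^2 = 6.674e-11 * 8.250e+50 / 1.690e+20 = 3.258e+20

3.258e+20 N


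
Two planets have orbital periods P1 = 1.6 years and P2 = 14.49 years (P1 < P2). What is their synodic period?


1/P_syn = |1/P1 - 1/P2| = |1/1.6 - 1/14.49| => P_syn = 1.7986

1.7986 years


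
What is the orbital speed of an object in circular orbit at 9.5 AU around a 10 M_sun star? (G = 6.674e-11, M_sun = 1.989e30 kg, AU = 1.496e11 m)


v = sqrt(GM/r) = sqrt(6.674e-11 * 1.989e+31 / 1.421e+12) = 30562.079

30562.079 m/s


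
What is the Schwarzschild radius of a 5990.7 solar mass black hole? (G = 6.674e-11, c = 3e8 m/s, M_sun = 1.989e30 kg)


M = 5990.7 * 1.989e30 kg = 1.19155023e+34 kg. rs = 2GM/c^2 = 2 * 6.674e-11 * 1.19155023e+34 / (3e8)^2 = 1.767e+07

1.767e+07 m


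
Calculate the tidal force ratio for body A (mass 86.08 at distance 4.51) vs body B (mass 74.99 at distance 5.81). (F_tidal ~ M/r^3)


Ratio = (M1/r1^3) / (M2/r2^3) = (86.08/4.51^3) / (74.99/5.81^3) = 2.4541

2.4541


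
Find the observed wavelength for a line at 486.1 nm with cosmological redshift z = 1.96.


lam_obs = lam_emit * (1 + z) = 486.1 * (1 + 1.96) = 1438.856

1438.856 nm


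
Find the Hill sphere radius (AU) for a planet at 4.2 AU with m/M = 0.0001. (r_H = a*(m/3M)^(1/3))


r_H = a * (m/3M)^(1/3) = 4.2 * (0.0001/3)^(1/3) = 0.1352

0.1352 AU


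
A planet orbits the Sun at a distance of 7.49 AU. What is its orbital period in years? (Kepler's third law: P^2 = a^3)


P = a^(3/2) = 7.49^1.5 = 20.4985

20.4985 years


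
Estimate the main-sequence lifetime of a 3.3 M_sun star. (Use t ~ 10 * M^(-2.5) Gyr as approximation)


t = 10 * M^(-2.5) = 10 * 3.3^(-2.5) = 0.5055

0.5055 Gyr


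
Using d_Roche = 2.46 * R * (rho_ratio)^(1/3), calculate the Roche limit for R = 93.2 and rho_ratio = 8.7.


d_Roche = 2.46 * 93.2 * 8.7^(1/3) = 471.546

471.546


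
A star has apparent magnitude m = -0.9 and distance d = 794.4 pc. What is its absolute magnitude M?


M = m - 5*log10(d) + 5 = -0.9 - 5*log10(794.4) + 5 = -10.4002

-10.4002


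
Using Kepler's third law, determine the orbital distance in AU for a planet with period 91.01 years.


a = P^(2/3) = 91.01^(2/3) = 20.233

20.233 AU


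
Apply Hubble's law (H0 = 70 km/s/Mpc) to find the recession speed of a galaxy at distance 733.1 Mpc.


v = H0 * d = 70 * 733.1 = 51317.0

51317.0 km/s


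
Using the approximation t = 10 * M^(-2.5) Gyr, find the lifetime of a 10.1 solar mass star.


t = 10 * M^(-2.5) = 10 * 10.1^(-2.5) = 0.0308

0.0308 Gyr


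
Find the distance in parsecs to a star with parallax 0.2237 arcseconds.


d = 1/p = 1/0.2237 = 4.4703

4.4703 pc


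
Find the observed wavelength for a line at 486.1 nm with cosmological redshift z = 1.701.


lam_obs = lam_emit * (1 + z) = 486.1 * (1 + 1.701) = 1312.9561

1312.9561 nm


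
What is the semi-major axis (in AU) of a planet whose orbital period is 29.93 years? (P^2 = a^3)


a = P^(2/3) = 29.93^(2/3) = 9.6399

9.6399 AU


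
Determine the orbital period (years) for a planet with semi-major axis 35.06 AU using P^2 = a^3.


P = a^(3/2) = 35.06^1.5 = 207.5955

207.5955 years


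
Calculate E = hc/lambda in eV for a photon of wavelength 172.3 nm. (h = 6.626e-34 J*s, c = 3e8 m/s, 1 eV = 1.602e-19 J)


E = hc/lambda = 6.626e-34 * 3e8 / 1.723e-07 = 1.154e-18 J = 7.2015 eV

7.2015 eV


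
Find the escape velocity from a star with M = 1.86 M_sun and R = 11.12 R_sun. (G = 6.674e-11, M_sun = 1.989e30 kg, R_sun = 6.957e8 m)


M = 1.86 * 1.989e30 kg = 3.69954e+30 kg; R = 11.12 * 6.957e8 m = 7.736184e+09 m. v_esc = sqrt(2GM/R) = sqrt(2 * 6.674e-11 * 3.69954e+30 / 7.736184e+09) = 252649.5723

252649.5723 m/s


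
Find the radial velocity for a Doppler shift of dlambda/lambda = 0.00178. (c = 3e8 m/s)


v = (dlambda/lambda) * c = 0.00178 * 3e8 = 534000.0

534000.0 m/s


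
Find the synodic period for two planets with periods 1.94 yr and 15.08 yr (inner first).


1/P_syn = |1/P1 - 1/P2| = |1/1.94 - 1/15.08| => P_syn = 2.2264

2.2264 years


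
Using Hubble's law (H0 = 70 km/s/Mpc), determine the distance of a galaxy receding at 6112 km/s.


d = v / H0 = 6112 / 70 = 87.3143

87.3143 Mpc


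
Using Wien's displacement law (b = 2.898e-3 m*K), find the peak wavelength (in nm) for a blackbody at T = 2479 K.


lam_max = b / T = 2.898e-3 / 2479 = 1.169e-06 m = 1169.0198 nm

1169.0198 nm


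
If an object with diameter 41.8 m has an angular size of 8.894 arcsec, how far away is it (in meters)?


D = size / theta_rad, theta_rad = 8.894 * pi/(180*3600) = 4.312e-05, D = 969402.8447

969402.8447 m


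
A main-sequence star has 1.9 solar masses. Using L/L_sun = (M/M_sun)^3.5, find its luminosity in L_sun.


L/L_sun = (M/M_sun)^3.5 = 1.9^3.5 = 9.4545

9.4545 L_sun


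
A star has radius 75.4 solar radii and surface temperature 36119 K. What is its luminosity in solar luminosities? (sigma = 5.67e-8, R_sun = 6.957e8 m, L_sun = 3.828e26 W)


R = 75.4 * 6.957e8 m = 5.245578e+10 m. L = 4*pi*R^2*sigma*T^4 = 4*pi*(5.245578e+10)^2 * 5.67e-8 * 36119^4 = 3.336740961e+33 W. L/L_sun = 3.336740961e+33 / 3.828e26 = 8.717e+06

8.717e+06 L_sun


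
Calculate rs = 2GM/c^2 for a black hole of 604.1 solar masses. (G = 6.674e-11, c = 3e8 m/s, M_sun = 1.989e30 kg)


M = 604.1 * 1.989e30 kg = 1.2015549e+33 kg. rs = 2GM/c^2 = 2 * 6.674e-11 * 1.2015549e+33 / (3e8)^2 = 1.782e+06

1.782e+06 m


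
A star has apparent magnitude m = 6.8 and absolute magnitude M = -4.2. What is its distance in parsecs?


d = 10^((m - M + 5)/5) = 10^((6.8 - -4.2 + 5)/5) = 1584.8932

1584.8932 pc


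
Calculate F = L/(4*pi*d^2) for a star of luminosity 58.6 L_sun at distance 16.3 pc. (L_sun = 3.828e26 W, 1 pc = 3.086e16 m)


F = L / (4*pi*d^2) = 2.243e+28 / (4*pi*(5.030e+17)^2) = 7.055e-09

7.055e-09 W/m^2


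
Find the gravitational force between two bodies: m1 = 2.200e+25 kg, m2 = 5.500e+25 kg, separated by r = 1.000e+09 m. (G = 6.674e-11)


F = G*m1*m2/r^2 = 6.674e-11 * 2.200e+25 * 5.500e+25 / (1.000e+09)^2 = 6.674e-11 * 1.210e+51 / 1.000e+18 = 8.076e+22

8.076e+22 N


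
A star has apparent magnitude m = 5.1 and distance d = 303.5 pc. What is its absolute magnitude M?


M = m - 5*log10(d) + 5 = 5.1 - 5*log10(303.5) + 5 = -2.3108

-2.3108


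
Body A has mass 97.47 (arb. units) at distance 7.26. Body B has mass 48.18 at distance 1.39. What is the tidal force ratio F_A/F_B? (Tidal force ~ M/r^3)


Ratio = (M1/r1^3) / (M2/r2^3) = (97.47/7.26^3) / (48.18/1.39^3) = 0.0142

0.0142


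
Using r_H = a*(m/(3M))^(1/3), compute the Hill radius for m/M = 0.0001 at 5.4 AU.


r_H = a * (m/3M)^(1/3) = 5.4 * (0.0001/3)^(1/3) = 0.1738

0.1738 AU


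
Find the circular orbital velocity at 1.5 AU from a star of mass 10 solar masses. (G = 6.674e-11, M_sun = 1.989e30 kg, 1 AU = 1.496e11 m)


v = sqrt(GM/r) = sqrt(6.674e-11 * 1.989e+31 / 2.244e+11) = 76912.8787

76912.8787 m/s


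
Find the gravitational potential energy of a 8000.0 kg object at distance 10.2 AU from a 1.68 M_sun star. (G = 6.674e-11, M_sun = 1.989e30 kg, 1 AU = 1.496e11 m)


M = 1.68 * 1.989e30 kg = 3.34152e+30 kg; r = 10.2 AU * 1.496e11 m/AU = 1.52592e+12 m. U = -GM*m/r = -(6.674e-11 * 3.34152e+30 * 8000.0) / 1.52592e+12 = -1.169e+12

-1.169e+12 J


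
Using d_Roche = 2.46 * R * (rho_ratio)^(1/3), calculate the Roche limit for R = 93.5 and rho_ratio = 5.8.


d_Roche = 2.46 * 93.5 * 5.8^(1/3) = 413.2594

413.2594


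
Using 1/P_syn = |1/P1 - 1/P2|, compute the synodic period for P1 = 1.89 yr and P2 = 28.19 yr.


1/P_syn = |1/P1 - 1/P2| = |1/1.89 - 1/28.19| => P_syn = 2.0258

2.0258 years


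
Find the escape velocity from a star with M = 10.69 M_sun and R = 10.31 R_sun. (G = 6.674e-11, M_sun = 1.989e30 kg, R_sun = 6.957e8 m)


M = 10.69 * 1.989e30 kg = 2.126241e+31 kg; R = 10.31 * 6.957e8 m = 7.172667e+09 m. v_esc = sqrt(2GM/R) = sqrt(2 * 6.674e-11 * 2.126241e+31 / 7.172667e+09) = 629033.8387

629033.8387 m/s


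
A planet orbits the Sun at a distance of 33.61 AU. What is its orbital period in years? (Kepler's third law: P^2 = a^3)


P = a^(3/2) = 33.61^1.5 = 194.8511

194.8511 years


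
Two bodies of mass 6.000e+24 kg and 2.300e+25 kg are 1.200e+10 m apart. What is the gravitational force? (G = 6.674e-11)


F = G*m1*m2/r^2 = 6.674e-11 * 6.000e+24 * 2.300e+25 / (1.200e+10)^2 = 6.674e-11 * 1.380e+50 / 1.440e+20 = 6.396e+19

6.396e+19 N


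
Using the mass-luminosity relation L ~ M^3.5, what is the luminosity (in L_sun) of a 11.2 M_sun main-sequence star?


L/L_sun = (M/M_sun)^3.5 = 11.2^3.5 = 4701.7884

4701.7884 L_sun


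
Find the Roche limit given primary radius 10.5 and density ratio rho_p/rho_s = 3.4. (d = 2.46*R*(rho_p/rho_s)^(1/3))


d_Roche = 2.46 * 10.5 * 3.4^(1/3) = 38.8404

38.8404


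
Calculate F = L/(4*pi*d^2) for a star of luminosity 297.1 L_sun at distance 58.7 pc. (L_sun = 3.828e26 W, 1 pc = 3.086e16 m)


F = L / (4*pi*d^2) = 1.137e+29 / (4*pi*(1.811e+18)^2) = 2.758e-09

2.758e-09 W/m^2


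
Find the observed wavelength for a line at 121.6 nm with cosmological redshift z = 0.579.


lam_obs = lam_emit * (1 + z) = 121.6 * (1 + 0.579) = 192.0064

192.0064 nm


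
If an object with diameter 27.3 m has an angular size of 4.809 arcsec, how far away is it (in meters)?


D = size / theta_rad, theta_rad = 4.809 * pi/(180*3600) = 2.331e-05, D = 1.171e+06

1.171e+06 m


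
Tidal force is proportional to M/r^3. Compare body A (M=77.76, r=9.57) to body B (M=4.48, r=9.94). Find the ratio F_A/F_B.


Ratio = (M1/r1^3) / (M2/r2^3) = (77.76/9.57^3) / (4.48/9.94^3) = 19.4492

19.4492


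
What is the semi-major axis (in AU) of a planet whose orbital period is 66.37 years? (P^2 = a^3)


a = P^(2/3) = 66.37^(2/3) = 16.3926

16.3926 AU


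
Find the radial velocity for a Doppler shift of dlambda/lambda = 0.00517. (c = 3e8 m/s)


v = (dlambda/lambda) * c = 0.00517 * 3e8 = 1.551e+06

1.551e+06 m/s


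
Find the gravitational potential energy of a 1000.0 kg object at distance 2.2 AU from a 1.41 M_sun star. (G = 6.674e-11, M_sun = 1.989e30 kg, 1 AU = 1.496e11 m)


M = 1.41 * 1.989e30 kg = 2.80449e+30 kg; r = 2.2 AU * 1.496e11 m/AU = 3.2912e+11 m. U = -GM*m/r = -(6.674e-11 * 2.80449e+30 * 1000.0) / 3.2912e+11 = -5.687e+11

-5.687e+11 J


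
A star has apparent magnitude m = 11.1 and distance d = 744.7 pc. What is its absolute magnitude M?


M = m - 5*log10(d) + 5 = 11.1 - 5*log10(744.7) + 5 = 1.7401

1.7401


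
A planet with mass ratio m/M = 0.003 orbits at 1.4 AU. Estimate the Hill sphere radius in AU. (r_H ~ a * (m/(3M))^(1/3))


r_H = a * (m/3M)^(1/3) = 1.4 * (0.003/3)^(1/3) = 0.14

0.14 AU


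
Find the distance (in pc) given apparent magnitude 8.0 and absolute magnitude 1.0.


d = 10^((m - M + 5)/5) = 10^((8.0 - 1.0 + 5)/5) = 251.1886

251.1886 pc


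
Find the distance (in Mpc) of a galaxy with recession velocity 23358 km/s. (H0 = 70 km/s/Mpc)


d = v / H0 = 23358 / 70 = 333.6857

333.6857 Mpc


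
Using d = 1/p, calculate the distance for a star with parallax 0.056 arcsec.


d = 1/p = 1/0.056 = 17.8571

17.8571 pc


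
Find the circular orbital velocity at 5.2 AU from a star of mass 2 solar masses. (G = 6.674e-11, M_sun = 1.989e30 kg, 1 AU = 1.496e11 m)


v = sqrt(GM/r) = sqrt(6.674e-11 * 3.978e+30 / 7.779e+11) = 18473.8759

18473.8759 m/s


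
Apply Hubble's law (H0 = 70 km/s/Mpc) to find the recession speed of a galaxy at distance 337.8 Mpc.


v = H0 * d = 70 * 337.8 = 23646.0

23646.0 km/s


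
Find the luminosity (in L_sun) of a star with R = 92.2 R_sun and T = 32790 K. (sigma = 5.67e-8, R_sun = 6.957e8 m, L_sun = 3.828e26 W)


R = 92.2 * 6.957e8 m = 6.414354e+10 m. L = 4*pi*R^2*sigma*T^4 = 4*pi*(6.414354e+10)^2 * 5.67e-8 * 32790^4 = 3.388944358e+33 W. L/L_sun = 3.388944358e+33 / 3.828e26 = 8.853e+06

8.853e+06 L_sun


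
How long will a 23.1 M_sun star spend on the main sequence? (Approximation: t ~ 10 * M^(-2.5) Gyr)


t = 10 * M^(-2.5) = 10 * 23.1^(-2.5) = 0.0039

0.0039 Gyr


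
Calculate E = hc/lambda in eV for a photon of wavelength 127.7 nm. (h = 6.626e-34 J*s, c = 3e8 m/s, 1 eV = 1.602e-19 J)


E = hc/lambda = 6.626e-34 * 3e8 / 1.277e-07 = 1.557e-18 J = 9.7167 eV

9.7167 eV


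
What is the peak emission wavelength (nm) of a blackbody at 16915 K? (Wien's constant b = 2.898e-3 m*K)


lam_max = b / T = 2.898e-3 / 16915 = 1.713e-07 m = 171.3272 nm

171.3272 nm


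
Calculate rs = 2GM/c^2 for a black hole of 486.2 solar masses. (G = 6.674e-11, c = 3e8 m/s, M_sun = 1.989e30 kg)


M = 486.2 * 1.989e30 kg = 9.670518e+32 kg. rs = 2GM/c^2 = 2 * 6.674e-11 * 9.670518e+32 / (3e8)^2 = 1.434e+06

1.434e+06 m


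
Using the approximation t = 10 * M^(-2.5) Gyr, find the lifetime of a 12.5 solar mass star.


t = 10 * M^(-2.5) = 10 * 12.5^(-2.5) = 0.0181

0.0181 Gyr


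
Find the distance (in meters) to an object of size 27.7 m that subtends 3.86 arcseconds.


D = size / theta_rad, theta_rad = 3.86 * pi/(180*3600) = 1.871e-05, D = 1.480e+06

1.480e+06 m


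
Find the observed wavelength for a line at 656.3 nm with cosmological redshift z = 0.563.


lam_obs = lam_emit * (1 + z) = 656.3 * (1 + 0.563) = 1025.7969

1025.7969 nm


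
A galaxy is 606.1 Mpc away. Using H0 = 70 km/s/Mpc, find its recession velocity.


v = H0 * d = 70 * 606.1 = 42427.0

42427.0 km/s


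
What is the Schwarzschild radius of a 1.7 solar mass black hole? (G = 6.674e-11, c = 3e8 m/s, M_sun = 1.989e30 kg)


M = 1.7 * 1.989e30 kg = 3.3813e+30 kg. rs = 2GM/c^2 = 2 * 6.674e-11 * 3.3813e+30 / (3e8)^2 = 5014.8436

5014.8436 m


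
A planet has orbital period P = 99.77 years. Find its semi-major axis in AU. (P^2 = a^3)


a = P^(2/3) = 99.77^(2/3) = 21.5113

21.5113 AU


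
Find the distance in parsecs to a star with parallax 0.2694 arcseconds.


d = 1/p = 1/0.2694 = 3.712

3.712 pc


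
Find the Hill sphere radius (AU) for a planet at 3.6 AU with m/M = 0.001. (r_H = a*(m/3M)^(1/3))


r_H = a * (m/3M)^(1/3) = 3.6 * (0.001/3)^(1/3) = 0.2496

0.2496 AU


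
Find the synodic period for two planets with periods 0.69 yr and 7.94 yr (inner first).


1/P_syn = |1/P1 - 1/P2| = |1/0.69 - 1/7.94| => P_syn = 0.7557

0.7557 years


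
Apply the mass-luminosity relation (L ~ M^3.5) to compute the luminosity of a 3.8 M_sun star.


L/L_sun = (M/M_sun)^3.5 = 3.8^3.5 = 106.9652

106.9652 L_sun


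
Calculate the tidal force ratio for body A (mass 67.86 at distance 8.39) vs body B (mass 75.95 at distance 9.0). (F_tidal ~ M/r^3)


Ratio = (M1/r1^3) / (M2/r2^3) = (67.86/8.39^3) / (75.95/9.0^3) = 1.1029

1.1029


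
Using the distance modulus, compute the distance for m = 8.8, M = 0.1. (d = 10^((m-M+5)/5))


d = 10^((m - M + 5)/5) = 10^((8.8 - 0.1 + 5)/5) = 549.5409

549.5409 pc


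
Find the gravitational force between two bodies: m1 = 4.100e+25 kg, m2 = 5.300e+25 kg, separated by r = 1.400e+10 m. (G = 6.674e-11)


F = G*m1*m2/r^2 = 6.674e-11 * 4.100e+25 * 5.300e+25 / (1.400e+10)^2 = 6.674e-11 * 2.173e+51 / 1.960e+20 = 7.399e+20

7.399e+20 N


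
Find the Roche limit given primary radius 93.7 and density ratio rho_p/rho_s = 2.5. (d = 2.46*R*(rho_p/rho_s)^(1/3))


d_Roche = 2.46 * 93.7 * 2.5^(1/3) = 312.8393

312.8393


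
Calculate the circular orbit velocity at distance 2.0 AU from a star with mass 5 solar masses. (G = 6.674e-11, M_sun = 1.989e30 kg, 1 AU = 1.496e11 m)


v = sqrt(GM/r) = sqrt(6.674e-11 * 9.945e+30 / 2.992e+11) = 47099.3269

47099.3269 m/s


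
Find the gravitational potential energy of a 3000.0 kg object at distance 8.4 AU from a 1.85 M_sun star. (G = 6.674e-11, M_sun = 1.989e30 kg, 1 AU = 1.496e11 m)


M = 1.85 * 1.989e30 kg = 3.67965e+30 kg; r = 8.4 AU * 1.496e11 m/AU = 1.25664e+12 m. U = -GM*m/r = -(6.674e-11 * 3.67965e+30 * 3000.0) / 1.25664e+12 = -5.863e+11

-5.863e+11 J


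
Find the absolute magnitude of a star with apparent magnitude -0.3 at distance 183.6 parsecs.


M = m - 5*log10(d) + 5 = -0.3 - 5*log10(183.6) + 5 = -6.6194

-6.6194


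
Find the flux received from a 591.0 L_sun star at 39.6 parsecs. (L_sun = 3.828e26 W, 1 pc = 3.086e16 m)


F = L / (4*pi*d^2) = 2.262e+29 / (4*pi*(1.222e+18)^2) = 1.206e-08

1.206e-08 W/m^2


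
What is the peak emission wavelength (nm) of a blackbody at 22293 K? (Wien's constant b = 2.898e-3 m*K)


lam_max = b / T = 2.898e-3 / 22293 = 1.300e-07 m = 129.996 nm

129.996 nm


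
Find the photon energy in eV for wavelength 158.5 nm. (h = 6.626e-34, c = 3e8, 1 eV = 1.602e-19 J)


E = hc/lambda = 6.626e-34 * 3e8 / 1.585e-07 = 1.254e-18 J = 7.8285 eV

7.8285 eV


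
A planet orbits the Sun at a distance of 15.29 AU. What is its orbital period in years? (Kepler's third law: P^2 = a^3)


P = a^(3/2) = 15.29^1.5 = 59.7876

59.7876 years


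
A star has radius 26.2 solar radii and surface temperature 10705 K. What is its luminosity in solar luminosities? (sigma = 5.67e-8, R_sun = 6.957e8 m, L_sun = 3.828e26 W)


R = 26.2 * 6.957e8 m = 1.822734e+10 m. L = 4*pi*R^2*sigma*T^4 = 4*pi*(1.822734e+10)^2 * 5.67e-8 * 10705^4 = 3.108752867e+30 W. L/L_sun = 3.108752867e+30 / 3.828e26 = 8121.089

8121.089 L_sun


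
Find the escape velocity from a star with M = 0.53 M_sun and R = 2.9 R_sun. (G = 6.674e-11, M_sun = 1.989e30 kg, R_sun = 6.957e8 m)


M = 0.53 * 1.989e30 kg = 1.05417e+30 kg; R = 2.9 * 6.957e8 m = 2.01753e+09 m. v_esc = sqrt(2GM/R) = sqrt(2 * 6.674e-11 * 1.05417e+30 / 2.01753e+09) = 264090.8928

264090.8928 m/s


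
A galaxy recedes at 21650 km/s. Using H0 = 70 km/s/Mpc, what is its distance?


d = v / H0 = 21650 / 70 = 309.2857

309.2857 Mpc


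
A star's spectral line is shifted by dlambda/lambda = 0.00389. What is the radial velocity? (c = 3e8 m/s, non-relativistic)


v = (dlambda/lambda) * c = 0.00389 * 3e8 = 1.167e+06

1.167e+06 m/s


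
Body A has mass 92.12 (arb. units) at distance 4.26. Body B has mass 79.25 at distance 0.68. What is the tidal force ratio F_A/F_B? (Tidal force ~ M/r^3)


Ratio = (M1/r1^3) / (M2/r2^3) = (92.12/4.26^3) / (79.25/0.68^3) = 0.0047

0.0047


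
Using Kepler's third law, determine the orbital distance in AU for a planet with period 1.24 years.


a = P^(2/3) = 1.24^(2/3) = 1.1542

1.1542 AU


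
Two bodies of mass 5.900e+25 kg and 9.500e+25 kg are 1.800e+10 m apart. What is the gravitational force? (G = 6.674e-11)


F = G*m1*m2/r^2 = 6.674e-11 * 5.900e+25 * 9.500e+25 / (1.800e+10)^2 = 6.674e-11 * 5.605e+51 / 3.240e+20 = 1.155e+21

1.155e+21 N


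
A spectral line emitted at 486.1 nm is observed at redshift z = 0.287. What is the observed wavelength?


lam_obs = lam_emit * (1 + z) = 486.1 * (1 + 0.287) = 625.6107

625.6107 nm


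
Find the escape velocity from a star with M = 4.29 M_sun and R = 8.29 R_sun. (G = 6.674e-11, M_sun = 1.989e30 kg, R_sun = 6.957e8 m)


M = 4.29 * 1.989e30 kg = 8.53281e+30 kg; R = 8.29 * 6.957e8 m = 5.767353e+09 m. v_esc = sqrt(2GM/R) = sqrt(2 * 6.674e-11 * 8.53281e+30 / 5.767353e+09) = 444391.6291

444391.6291 m/s


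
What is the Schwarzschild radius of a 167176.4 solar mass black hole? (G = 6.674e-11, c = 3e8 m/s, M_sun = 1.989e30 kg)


M = 167176.4 * 1.989e30 kg = 3.325138596e+35 kg. rs = 2GM/c^2 = 2 * 6.674e-11 * 3.325138596e+35 / (3e8)^2 = 4.932e+08

4.932e+08 m


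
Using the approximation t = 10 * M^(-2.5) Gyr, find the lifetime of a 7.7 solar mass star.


t = 10 * M^(-2.5) = 10 * 7.7^(-2.5) = 0.0608

0.0608 Gyr


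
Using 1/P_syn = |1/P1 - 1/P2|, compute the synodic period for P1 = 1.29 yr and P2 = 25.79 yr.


1/P_syn = |1/P1 - 1/P2| = |1/1.29 - 1/25.79| => P_syn = 1.3579

1.3579 years


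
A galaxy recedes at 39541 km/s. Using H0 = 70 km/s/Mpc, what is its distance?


d = v / H0 = 39541 / 70 = 564.8714

564.8714 Mpc


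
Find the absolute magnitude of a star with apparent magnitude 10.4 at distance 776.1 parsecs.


M = m - 5*log10(d) + 5 = 10.4 - 5*log10(776.1) + 5 = 0.9504

0.9504


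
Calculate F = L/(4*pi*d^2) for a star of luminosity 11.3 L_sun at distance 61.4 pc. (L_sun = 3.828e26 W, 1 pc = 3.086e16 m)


F = L / (4*pi*d^2) = 4.326e+27 / (4*pi*(1.895e+18)^2) = 9.588e-11

9.588e-11 W/m^2


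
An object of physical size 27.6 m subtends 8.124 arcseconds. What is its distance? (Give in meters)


D = size / theta_rad, theta_rad = 8.124 * pi/(180*3600) = 3.939e-05, D = 700751.9267

700751.9267 m


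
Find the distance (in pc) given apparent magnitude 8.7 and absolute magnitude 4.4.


d = 10^((m - M + 5)/5) = 10^((8.7 - 4.4 + 5)/5) = 72.4436

72.4436 pc


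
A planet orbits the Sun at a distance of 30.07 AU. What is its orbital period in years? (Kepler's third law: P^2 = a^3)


P = a^(3/2) = 30.07^1.5 = 164.8922

164.8922 years


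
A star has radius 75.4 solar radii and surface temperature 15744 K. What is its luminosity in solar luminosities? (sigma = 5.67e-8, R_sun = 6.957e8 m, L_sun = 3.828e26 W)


R = 75.4 * 6.957e8 m = 5.245578e+10 m. L = 4*pi*R^2*sigma*T^4 = 4*pi*(5.245578e+10)^2 * 5.67e-8 * 15744^4 = 1.20459192e+32 W. L/L_sun = 1.20459192e+32 / 3.828e26 = 314679.1849

314679.1849 L_sun


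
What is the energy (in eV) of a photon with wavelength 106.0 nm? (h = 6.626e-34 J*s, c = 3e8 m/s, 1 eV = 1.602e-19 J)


E = hc/lambda = 6.626e-34 * 3e8 / 1.060e-07 = 1.875e-18 J = 11.7059 eV

11.7059 eV


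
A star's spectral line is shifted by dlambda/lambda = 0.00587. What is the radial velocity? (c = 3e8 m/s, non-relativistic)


v = (dlambda/lambda) * c = 0.00587 * 3e8 = 1.761e+06

1.761e+06 m/s


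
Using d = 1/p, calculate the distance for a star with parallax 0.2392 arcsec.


d = 1/p = 1/0.2392 = 4.1806

4.1806 pc


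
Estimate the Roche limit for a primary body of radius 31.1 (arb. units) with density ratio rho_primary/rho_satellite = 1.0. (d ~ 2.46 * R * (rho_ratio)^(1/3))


d_Roche = 2.46 * 31.1 * 1.0^(1/3) = 76.506

76.506


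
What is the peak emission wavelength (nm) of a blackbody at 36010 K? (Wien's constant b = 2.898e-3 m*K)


lam_max = b / T = 2.898e-3 / 36010 = 8.048e-08 m = 80.4776 nm

80.4776 nm


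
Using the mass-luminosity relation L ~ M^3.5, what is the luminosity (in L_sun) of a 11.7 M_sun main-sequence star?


L/L_sun = (M/M_sun)^3.5 = 11.7^3.5 = 5478.3593

5478.3593 L_sun


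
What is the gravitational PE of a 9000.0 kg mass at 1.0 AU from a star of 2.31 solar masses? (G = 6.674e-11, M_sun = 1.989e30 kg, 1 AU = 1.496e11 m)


M = 2.31 * 1.989e30 kg = 4.59459e+30 kg; r = 1.0 AU * 1.496e11 m/AU = 1.496e+11 m. U = -GM*m/r = -(6.674e-11 * 4.59459e+30 * 9000.0) / 1.496e+11 = -1.845e+13

-1.845e+13 J


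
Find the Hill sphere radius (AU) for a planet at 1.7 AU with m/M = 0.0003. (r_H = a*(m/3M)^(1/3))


r_H = a * (m/3M)^(1/3) = 1.7 * (0.0003/3)^(1/3) = 0.0789

0.0789 AU


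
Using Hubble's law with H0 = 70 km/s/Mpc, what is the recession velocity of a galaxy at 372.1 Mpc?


v = H0 * d = 70 * 372.1 = 26047.0

26047.0 km/s


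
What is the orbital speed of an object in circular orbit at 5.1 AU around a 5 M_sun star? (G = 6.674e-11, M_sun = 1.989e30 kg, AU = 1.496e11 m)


v = sqrt(GM/r) = sqrt(6.674e-11 * 9.945e+30 / 7.630e+11) = 29494.7426

29494.7426 m/s


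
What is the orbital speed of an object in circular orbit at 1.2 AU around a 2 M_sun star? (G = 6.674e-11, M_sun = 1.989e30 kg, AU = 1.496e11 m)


v = sqrt(GM/r) = sqrt(6.674e-11 * 3.978e+30 / 1.795e+11) = 38456.4393

38456.4393 m/s


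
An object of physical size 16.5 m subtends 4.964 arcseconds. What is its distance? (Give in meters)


D = size / theta_rad, theta_rad = 4.964 * pi/(180*3600) = 2.407e-05, D = 685610.2544

685610.2544 m


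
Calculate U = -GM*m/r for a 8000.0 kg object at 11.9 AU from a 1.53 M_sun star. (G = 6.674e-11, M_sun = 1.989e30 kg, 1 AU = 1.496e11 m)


M = 1.53 * 1.989e30 kg = 3.04317e+30 kg; r = 11.9 AU * 1.496e11 m/AU = 1.78024e+12 m. U = -GM*m/r = -(6.674e-11 * 3.04317e+30 * 8000.0) / 1.78024e+12 = -9.127e+11

-9.127e+11 J


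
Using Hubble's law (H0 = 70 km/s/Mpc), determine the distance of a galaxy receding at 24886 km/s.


d = v / H0 = 24886 / 70 = 355.5143

355.5143 Mpc


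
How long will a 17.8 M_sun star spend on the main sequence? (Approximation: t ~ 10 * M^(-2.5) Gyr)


t = 10 * M^(-2.5) = 10 * 17.8^(-2.5) = 0.0075

0.0075 Gyr


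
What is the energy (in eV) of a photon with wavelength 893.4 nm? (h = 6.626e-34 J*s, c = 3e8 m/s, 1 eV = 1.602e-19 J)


E = hc/lambda = 6.626e-34 * 3e8 / 8.934e-07 = 2.225e-19 J = 1.3889 eV

1.3889 eV


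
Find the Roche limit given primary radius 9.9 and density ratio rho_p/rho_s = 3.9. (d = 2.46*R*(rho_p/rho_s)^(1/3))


d_Roche = 2.46 * 9.9 * 3.9^(1/3) = 38.3347

38.3347


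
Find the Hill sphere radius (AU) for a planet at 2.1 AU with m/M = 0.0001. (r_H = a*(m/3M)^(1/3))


r_H = a * (m/3M)^(1/3) = 2.1 * (0.0001/3)^(1/3) = 0.0676

0.0676 AU


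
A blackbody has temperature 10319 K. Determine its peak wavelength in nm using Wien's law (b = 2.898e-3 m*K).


lam_max = b / T = 2.898e-3 / 10319 = 2.808e-07 m = 280.8412 nm

280.8412 nm


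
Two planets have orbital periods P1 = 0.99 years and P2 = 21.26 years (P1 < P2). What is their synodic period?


1/P_syn = |1/P1 - 1/P2| = |1/0.99 - 1/21.26| => P_syn = 1.0384

1.0384 years


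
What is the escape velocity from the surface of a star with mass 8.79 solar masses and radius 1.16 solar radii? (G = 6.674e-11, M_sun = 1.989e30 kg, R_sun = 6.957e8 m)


M = 8.79 * 1.989e30 kg = 1.748331e+31 kg; R = 1.16 * 6.957e8 m = 8.07012e+08 m. v_esc = sqrt(2GM/R) = sqrt(2 * 6.674e-11 * 1.748331e+31 / 8.07012e+08) = 1.701e+06

1.701e+06 m/s


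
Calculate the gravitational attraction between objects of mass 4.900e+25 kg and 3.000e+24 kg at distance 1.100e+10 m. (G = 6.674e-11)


F = G*m1*m2/r^2 = 6.674e-11 * 4.900e+25 * 3.000e+24 / (1.100e+10)^2 = 6.674e-11 * 1.470e+50 / 1.210e+20 = 8.108e+19

8.108e+19 N


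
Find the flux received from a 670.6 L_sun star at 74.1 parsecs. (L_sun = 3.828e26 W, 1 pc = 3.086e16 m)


F = L / (4*pi*d^2) = 2.567e+29 / (4*pi*(2.287e+18)^2) = 3.907e-09

3.907e-09 W/m^2


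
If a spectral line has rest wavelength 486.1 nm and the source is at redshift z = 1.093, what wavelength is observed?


lam_obs = lam_emit * (1 + z) = 486.1 * (1 + 1.093) = 1017.4073

1017.4073 nm


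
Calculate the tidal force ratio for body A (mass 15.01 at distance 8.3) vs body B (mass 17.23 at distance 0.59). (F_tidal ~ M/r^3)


Ratio = (M1/r1^3) / (M2/r2^3) = (15.01/8.3^3) / (17.23/0.59^3) = 3.129e-04

3.129e-04


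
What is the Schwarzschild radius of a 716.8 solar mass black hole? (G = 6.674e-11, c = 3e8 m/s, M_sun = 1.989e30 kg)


M = 716.8 * 1.989e30 kg = 1.4257152e+33 kg. rs = 2GM/c^2 = 2 * 6.674e-11 * 1.4257152e+33 / (3e8)^2 = 2.114e+06

2.114e+06 m


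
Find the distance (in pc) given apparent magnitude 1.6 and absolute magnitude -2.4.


d = 10^((m - M + 5)/5) = 10^((1.6 - -2.4 + 5)/5) = 63.0957

63.0957 pc


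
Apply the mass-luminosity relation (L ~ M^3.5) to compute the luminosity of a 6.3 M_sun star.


L/L_sun = (M/M_sun)^3.5 = 6.3^3.5 = 627.613

627.613 L_sun


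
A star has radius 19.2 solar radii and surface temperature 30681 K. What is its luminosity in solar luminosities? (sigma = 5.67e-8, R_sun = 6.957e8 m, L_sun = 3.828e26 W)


R = 19.2 * 6.957e8 m = 1.335744e+10 m. L = 4*pi*R^2*sigma*T^4 = 4*pi*(1.335744e+10)^2 * 5.67e-8 * 30681^4 = 1.126464293e+32 W. L/L_sun = 1.126464293e+32 / 3.828e26 = 294269.6689

294269.6689 L_sun


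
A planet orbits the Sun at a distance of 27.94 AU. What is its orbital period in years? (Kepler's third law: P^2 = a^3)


P = a^(3/2) = 27.94^1.5 = 147.6861

147.6861 years


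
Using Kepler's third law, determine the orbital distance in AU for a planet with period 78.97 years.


a = P^(2/3) = 78.97^(2/3) = 18.4067

18.4067 AU


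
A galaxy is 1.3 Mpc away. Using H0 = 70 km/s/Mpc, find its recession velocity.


v = H0 * d = 70 * 1.3 = 91.0

91.0 km/s


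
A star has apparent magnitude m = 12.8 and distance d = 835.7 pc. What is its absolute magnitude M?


M = m - 5*log10(d) + 5 = 12.8 - 5*log10(835.7) + 5 = 3.1897

3.1897


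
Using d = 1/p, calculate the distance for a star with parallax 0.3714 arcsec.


d = 1/p = 1/0.3714 = 2.6925

2.6925 pc


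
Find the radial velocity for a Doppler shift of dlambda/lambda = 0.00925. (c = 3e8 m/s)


v = (dlambda/lambda) * c = 0.00925 * 3e8 = 2.775e+06

2.775e+06 m/s


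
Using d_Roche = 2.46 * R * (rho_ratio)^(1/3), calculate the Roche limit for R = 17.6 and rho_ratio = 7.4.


d_Roche = 2.46 * 17.6 * 7.4^(1/3) = 84.3707

84.3707


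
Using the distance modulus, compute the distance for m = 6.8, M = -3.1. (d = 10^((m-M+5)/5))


d = 10^((m - M + 5)/5) = 10^((6.8 - -3.1 + 5)/5) = 954.9926

954.9926 pc


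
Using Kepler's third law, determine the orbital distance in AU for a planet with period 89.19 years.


a = P^(2/3) = 89.19^(2/3) = 19.9623

19.9623 AU


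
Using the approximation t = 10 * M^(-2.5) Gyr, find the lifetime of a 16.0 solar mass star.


t = 10 * M^(-2.5) = 10 * 16.0^(-2.5) = 0.0098

0.0098 Gyr


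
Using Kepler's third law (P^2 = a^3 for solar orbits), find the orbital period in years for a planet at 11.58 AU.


P = a^(3/2) = 11.58^1.5 = 39.406

39.406 years


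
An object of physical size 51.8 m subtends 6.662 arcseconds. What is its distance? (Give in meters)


D = size / theta_rad, theta_rad = 6.662 * pi/(180*3600) = 3.230e-05, D = 1.604e+06

1.604e+06 m


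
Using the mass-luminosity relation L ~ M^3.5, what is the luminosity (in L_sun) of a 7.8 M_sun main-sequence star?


L/L_sun = (M/M_sun)^3.5 = 7.8^3.5 = 1325.3516

1325.3516 L_sun


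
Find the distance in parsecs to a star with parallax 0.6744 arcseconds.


d = 1/p = 1/0.6744 = 1.4828

1.4828 pc


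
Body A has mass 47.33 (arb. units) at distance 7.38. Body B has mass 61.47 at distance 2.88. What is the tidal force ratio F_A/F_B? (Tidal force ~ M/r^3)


Ratio = (M1/r1^3) / (M2/r2^3) = (47.33/7.38^3) / (61.47/2.88^3) = 0.0458

0.0458


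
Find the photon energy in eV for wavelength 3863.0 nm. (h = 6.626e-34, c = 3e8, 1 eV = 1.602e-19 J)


E = hc/lambda = 6.626e-34 * 3e8 / 3.863e-06 = 5.146e-20 J = 0.3212 eV

0.3212 eV


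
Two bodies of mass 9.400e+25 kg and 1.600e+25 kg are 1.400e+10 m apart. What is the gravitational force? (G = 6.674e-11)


F = G*m1*m2/r^2 = 6.674e-11 * 9.400e+25 * 1.600e+25 / (1.400e+10)^2 = 6.674e-11 * 1.504e+51 / 1.960e+20 = 5.121e+20

5.121e+20 N


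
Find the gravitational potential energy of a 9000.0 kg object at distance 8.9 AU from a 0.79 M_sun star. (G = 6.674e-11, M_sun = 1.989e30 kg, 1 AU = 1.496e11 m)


M = 0.79 * 1.989e30 kg = 1.57131e+30 kg; r = 8.9 AU * 1.496e11 m/AU = 1.33144e+12 m. U = -GM*m/r = -(6.674e-11 * 1.57131e+30 * 9000.0) / 1.33144e+12 = -7.089e+11

-7.089e+11 J


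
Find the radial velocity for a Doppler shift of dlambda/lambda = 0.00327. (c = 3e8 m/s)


v = (dlambda/lambda) * c = 0.00327 * 3e8 = 981000.0

981000.0 m/s


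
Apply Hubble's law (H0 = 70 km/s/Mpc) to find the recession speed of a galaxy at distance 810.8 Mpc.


v = H0 * d = 70 * 810.8 = 56756.0

56756.0 km/s


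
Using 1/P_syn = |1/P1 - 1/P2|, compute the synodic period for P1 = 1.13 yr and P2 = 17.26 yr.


1/P_syn = |1/P1 - 1/P2| = |1/1.13 - 1/17.26| => P_syn = 1.2092

1.2092 years


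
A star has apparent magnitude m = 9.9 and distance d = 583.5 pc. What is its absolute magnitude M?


M = m - 5*log10(d) + 5 = 9.9 - 5*log10(583.5) + 5 = 1.0698

1.0698


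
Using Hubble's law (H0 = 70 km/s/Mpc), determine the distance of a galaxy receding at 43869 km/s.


d = v / H0 = 43869 / 70 = 626.7

626.7 Mpc


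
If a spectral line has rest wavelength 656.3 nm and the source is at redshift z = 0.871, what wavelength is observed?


lam_obs = lam_emit * (1 + z) = 656.3 * (1 + 0.871) = 1227.9373

1227.9373 nm


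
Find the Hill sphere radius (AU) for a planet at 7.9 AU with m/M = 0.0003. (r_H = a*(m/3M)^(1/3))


r_H = a * (m/3M)^(1/3) = 7.9 * (0.0003/3)^(1/3) = 0.3667

0.3667 AU


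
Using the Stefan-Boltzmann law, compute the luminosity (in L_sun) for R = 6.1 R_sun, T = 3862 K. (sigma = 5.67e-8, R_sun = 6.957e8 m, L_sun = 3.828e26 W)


R = 6.1 * 6.957e8 m = 4.24377e+09 m. L = 4*pi*R^2*sigma*T^4 = 4*pi*(4.24377e+09)^2 * 5.67e-8 * 3862^4 = 2.854602734e+27 W. L/L_sun = 2.854602734e+27 / 3.828e26 = 7.4572

7.4572 L_sun


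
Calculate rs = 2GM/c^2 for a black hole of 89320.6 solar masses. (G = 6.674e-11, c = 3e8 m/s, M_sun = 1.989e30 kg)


M = 89320.6 * 1.989e30 kg = 1.776586734e+35 kg. rs = 2GM/c^2 = 2 * 6.674e-11 * 1.776586734e+35 / (3e8)^2 = 2.635e+08

2.635e+08 m


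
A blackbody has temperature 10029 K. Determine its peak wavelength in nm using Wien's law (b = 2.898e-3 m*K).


lam_max = b / T = 2.898e-3 / 10029 = 2.890e-07 m = 288.962 nm

288.962 nm
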